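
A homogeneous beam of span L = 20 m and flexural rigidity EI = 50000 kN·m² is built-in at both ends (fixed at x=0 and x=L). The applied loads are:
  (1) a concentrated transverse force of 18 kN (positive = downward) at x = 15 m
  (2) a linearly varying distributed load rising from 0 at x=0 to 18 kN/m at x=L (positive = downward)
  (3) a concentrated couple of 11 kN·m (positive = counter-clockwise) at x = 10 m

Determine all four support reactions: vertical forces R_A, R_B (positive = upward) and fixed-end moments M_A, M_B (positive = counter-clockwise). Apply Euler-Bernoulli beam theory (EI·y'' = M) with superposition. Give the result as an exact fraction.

R_A = 4611/80 kN, M_A = 2077/8 kN·m, R_B = 11229/80 kN, M_B = -3263/8 kN·m

Load 1 — point force P=18 kN at a=15 m (b=L-a=5):
  R_A = Pb²(3a+b)/L³ = 18·5²·(3·15+5)/20³ = 45/16 kN
  M_A = Pab²/L² = 18·15·5²/20² = 135/8 kN·m
  R_B = Pa²(a+3b)/L³ = 18·15²·(15+3·5)/20³ = 243/16 kN
  M_B = -Pa²b/L² = -18·15²·5/20² = -405/8 kN·m
Load 2 — triangular load w₀=18 kN/m (0→w₀ over full span):
  R_A = 3w₀L/20 = 3·18·20/20 = 54 kN
  M_A = w₀L²/30 = 18·20²/30 = 240 kN·m
  R_B = 7w₀L/20 = 7·18·20/20 = 126 kN
  M_B = -w₀L²/20 = -18·20²/20 = -360 kN·m
Load 3 — applied couple M₀=11 kN·m at a=10 m (b=L-a=10):
  R_A = 6M₀ab/L³ = 6·11·10·10/20³ = 33/40 kN
  M_A = M₀b(2a-b)/L² = 11·10·(2·10-10)/20² = 11/4 kN·m
  R_B = -6M₀ab/L³ = -6·11·10·10/20³ = -33/40 kN
  M_B = M₀a(2b-a)/L² = 11·10·(2·10-10)/20² = 11/4 kN·m
Superposition: R_A = 4611/80 kN, M_A = 2077/8 kN·m, R_B = 11229/80 kN, M_B = -3263/8 kN·m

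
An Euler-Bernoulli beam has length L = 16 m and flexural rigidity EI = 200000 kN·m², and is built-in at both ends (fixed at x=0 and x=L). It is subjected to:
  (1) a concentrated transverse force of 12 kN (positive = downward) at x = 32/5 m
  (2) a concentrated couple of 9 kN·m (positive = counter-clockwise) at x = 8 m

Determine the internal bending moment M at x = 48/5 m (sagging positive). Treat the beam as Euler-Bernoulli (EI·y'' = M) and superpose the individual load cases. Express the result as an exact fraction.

Load 1 — point force P=12 kN at a=32/5 m (b=L-a=48/5):
  M_1 = Pa²(a+3b)(L-x)/L³ - Pa²b/L²  [x>a] = 12·(32/5)²·((32/5)+3·(48/5))·(16-(48/5))/16³ - 12·(32/5)²·(48/5)/16² = 5376/625 kN·m
Load 2 — applied couple M₀=9 kN·m at a=8 m (b=L-a=8):
  M_2 = R_Ax - M_A - M₀  [x>a] with R_A=27/32, M_A=9/4 = (27/32)·(48/5) - (9/4) - 9 = -63/20 kN·m
Superposition: M = Σ M_i = 13629/2500 kN·m ≈ 5.451600 kN·m

M(48/5) = 13629/2500 kN·m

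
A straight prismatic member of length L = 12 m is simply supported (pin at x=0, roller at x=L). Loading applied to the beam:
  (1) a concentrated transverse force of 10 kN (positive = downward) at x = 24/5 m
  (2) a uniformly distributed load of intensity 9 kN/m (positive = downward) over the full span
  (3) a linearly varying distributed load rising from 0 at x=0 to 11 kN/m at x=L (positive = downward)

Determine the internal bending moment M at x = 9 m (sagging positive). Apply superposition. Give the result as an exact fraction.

M(9) = 1761/8 kN·m

Load 1 — point force P=10 kN at a=24/5 m (b=L-a=36/5):
  M_1 = Pa(L-x)/L  [x>a] = 10·(24/5)·(12-9)/12 = 12 kN·m
Load 2 — uniform load w=9 kN/m over full span:
  M_2 = wx(L-x)/2 = 9·9·(12-9)/2 = 243/2 kN·m
Load 3 — triangular load w₀=11 kN/m (0→w₀ over full span):
  M_3 = w₀Lx/6 - w₀x³/(6L) = 11·12·9/6 - 11·9³/(6·12) = 693/8 kN·m
Superposition: M = Σ M_i = 1761/8 kN·m ≈ 220.125000 kN·m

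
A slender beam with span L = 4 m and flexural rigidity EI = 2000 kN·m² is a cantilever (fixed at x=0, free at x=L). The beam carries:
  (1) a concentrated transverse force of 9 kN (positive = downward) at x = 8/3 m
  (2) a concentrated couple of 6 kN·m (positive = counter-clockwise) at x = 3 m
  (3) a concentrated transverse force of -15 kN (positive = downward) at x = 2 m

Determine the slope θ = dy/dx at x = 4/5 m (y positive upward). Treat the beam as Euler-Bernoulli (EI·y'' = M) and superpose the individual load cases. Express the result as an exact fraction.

Load 1 — point force P=9 kN at a=8/3 m (b=L-a=4/3):
  θ_1 = -Px(2a-x)/(2EI)  [x≤a] = -9·(4/5)·(2·(8/3)-(4/5))/(2·2000) = -51/6250 rad
Load 2 — applied couple M₀=6 kN·m at a=3 m (b=L-a=1):
  θ_2 = M₀x/EI  [x≤a] = 6·(4/5)/2000 = 3/1250 rad
Load 3 — point force P=-15 kN at a=2 m (b=L-a=2):
  θ_3 = -Px(2a-x)/(2EI)  [x≤a] = -(-15)·(4/5)·(2·2-(4/5))/(2·2000) = 6/625 rad
Superposition: θ = Σ θ_i = 12/3125 rad ≈ 0.003840 rad

θ(4/5) = 12/3125 rad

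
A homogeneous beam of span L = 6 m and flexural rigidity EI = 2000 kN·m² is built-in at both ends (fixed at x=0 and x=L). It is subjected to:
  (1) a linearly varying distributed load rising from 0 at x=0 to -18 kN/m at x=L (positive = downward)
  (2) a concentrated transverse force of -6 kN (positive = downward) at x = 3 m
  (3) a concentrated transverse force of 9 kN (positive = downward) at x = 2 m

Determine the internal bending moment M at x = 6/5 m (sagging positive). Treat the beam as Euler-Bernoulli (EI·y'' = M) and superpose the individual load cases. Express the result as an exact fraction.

M(6/5) = 981/250 kN·m

Load 1 — triangular load w₀=-18 kN/m (0→w₀ over full span):
  M_1 = 3w₀Lx/20 - w₀L²/30 - w₀x³/(6L) = 3·(-18)·6·(6/5)/20 - (-18)·6²/30 - (-18)·(6/5)³/(6·6) = 378/125 kN·m
Load 2 — point force P=-6 kN at a=3 m (b=L-a=3):
  M_2 = Pb²(3a+b)x/L³ - Pab²/L²  [x≤a] = (-6)·3²·(3·3+3)·(6/5)/6³ - (-6)·3·3²/6² = 9/10 kN·m
Load 3 — point force P=9 kN at a=2 m (b=L-a=4):
  M_3 = Pb²(3a+b)x/L³ - Pab²/L²  [x≤a] = 9·4²·(3·2+4)·(6/5)/6³ - 9·2·4²/6² = 0 kN·m
Superposition: M = Σ M_i = 981/250 kN·m ≈ 3.924000 kN·m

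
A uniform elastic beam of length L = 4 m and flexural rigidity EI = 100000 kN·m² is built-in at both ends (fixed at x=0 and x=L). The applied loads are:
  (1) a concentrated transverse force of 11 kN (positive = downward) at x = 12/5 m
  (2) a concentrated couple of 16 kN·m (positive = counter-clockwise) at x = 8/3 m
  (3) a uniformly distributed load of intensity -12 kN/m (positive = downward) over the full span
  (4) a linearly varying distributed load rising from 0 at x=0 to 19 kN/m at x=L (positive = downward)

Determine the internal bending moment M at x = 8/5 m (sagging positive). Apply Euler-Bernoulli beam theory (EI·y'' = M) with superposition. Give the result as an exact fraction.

M(8/5) = 1872/625 kN·m

Load 1 — point force P=11 kN at a=12/5 m (b=L-a=8/5):
  M_1 = Pb²(3a+b)x/L³ - Pab²/L²  [x≤a] = 11·(8/5)²·(3·(12/5)+(8/5))·(8/5)/4³ - 11·(12/5)·(8/5)²/4² = 1232/625 kN·m
Load 2 — applied couple M₀=16 kN·m at a=8/3 m (b=L-a=4/3):
  M_2 = R_Ax - M_A  [x≤a] with R_A=16/3, M_A=16/3 = (16/3)·(8/5) - (16/3) = 16/5 kN·m
Load 3 — uniform load w=-12 kN/m over full span:
  M_3 = wLx/2 - wL²/12 - wx²/2 = (-12)·4·(8/5)/2 - (-12)·4²/12 - (-12)·(8/5)²/2 = -176/25 kN·m
Load 4 — triangular load w₀=19 kN/m (0→w₀ over full span):
  M_4 = 3w₀Lx/20 - w₀L²/30 - w₀x³/(6L) = 3·19·4·(8/5)/20 - 19·4²/30 - 19·(8/5)³/(6·4) = 608/125 kN·m
Superposition: M = Σ M_i = 1872/625 kN·m ≈ 2.995200 kN·m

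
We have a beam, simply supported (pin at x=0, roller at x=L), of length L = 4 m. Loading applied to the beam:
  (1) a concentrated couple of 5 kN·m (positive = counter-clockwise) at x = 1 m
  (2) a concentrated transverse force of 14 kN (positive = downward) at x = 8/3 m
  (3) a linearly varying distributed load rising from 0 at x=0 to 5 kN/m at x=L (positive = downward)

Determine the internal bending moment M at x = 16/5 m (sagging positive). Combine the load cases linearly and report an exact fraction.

M(16/5) = 773/75 kN·m

Load 1 — applied couple M₀=5 kN·m at a=1 m (b=L-a=3):
  M_1 = M₀x/L - M₀  [x>a] = 5·(16/5)/4 - 5 = -1 kN·m
Load 2 — point force P=14 kN at a=8/3 m (b=L-a=4/3):
  M_2 = Pa(L-x)/L  [x>a] = 14·(8/3)·(4-(16/5))/4 = 112/15 kN·m
Load 3 — triangular load w₀=5 kN/m (0→w₀ over full span):
  M_3 = w₀Lx/6 - w₀x³/(6L) = 5·4·(16/5)/6 - 5·(16/5)³/(6·4) = 96/25 kN·m
Superposition: M = Σ M_i = 773/75 kN·m ≈ 10.306667 kN·m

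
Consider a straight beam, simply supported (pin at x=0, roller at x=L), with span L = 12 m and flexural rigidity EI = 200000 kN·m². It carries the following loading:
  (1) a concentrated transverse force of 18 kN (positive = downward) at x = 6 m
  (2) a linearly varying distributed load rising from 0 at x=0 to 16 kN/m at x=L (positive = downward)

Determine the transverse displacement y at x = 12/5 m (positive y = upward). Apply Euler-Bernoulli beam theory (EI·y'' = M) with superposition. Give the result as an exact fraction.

Load 1 — point force P=18 kN at a=6 m (b=L-a=6):
  y_1 = -Pbx(L²-b²-x²)/(6LEI)  [x≤a] = -18·6·(12/5)·(12²-6²-(12/5)²)/(6·12·200000) = -5751/3125000 m
Load 2 — triangular load w₀=16 kN/m (0→w₀ over full span):
  y_2 = -w₀x(7L⁴-10L²x²+3x⁴)/(360LEI) = -16·(12/5)·(7·12⁴-10·12²·(12/5)²+3·(12/5)⁴)/(360·12·200000) = -297216/48828125 m
Superposition: y = Σ y_i = -3096603/390625000 m ≈ -0.007927 m

y(12/5) = -3096603/390625000 m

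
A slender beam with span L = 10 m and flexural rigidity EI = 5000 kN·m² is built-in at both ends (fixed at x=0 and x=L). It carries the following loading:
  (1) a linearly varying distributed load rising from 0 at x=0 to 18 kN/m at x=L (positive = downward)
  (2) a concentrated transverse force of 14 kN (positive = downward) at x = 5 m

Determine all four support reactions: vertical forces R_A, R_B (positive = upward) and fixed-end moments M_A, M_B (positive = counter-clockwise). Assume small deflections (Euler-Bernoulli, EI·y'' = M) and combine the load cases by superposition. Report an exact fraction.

Load 1 — triangular load w₀=18 kN/m (0→w₀ over full span):
  R_A = 3w₀L/20 = 3·18·10/20 = 27 kN
  M_A = w₀L²/30 = 18·10²/30 = 60 kN·m
  R_B = 7w₀L/20 = 7·18·10/20 = 63 kN
  M_B = -w₀L²/20 = -18·10²/20 = -90 kN·m
Load 2 — point force P=14 kN at a=5 m (b=L-a=5):
  R_A = Pb²(3a+b)/L³ = 14·5²·(3·5+5)/10³ = 7 kN
  M_A = Pab²/L² = 14·5·5²/10² = 35/2 kN·m
  R_B = Pa²(a+3b)/L³ = 14·5²·(5+3·5)/10³ = 7 kN
  M_B = -Pa²b/L² = -14·5²·5/10² = -35/2 kN·m
Superposition: R_A = 34 kN, M_A = 155/2 kN·m, R_B = 70 kN, M_B = -215/2 kN·m

R_A = 34 kN, M_A = 155/2 kN·m, R_B = 70 kN, M_B = -215/2 kN·m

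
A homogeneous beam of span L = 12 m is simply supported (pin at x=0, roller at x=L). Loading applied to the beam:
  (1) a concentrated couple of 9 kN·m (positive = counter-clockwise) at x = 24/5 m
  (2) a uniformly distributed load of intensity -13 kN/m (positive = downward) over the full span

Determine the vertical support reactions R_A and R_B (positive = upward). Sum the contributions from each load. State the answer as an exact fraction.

R_A = -309/4 kN, R_B = -315/4 kN

Load 1 — applied couple M₀=9 kN·m at a=24/5 m (b=L-a=36/5):
  R_A = M₀/L = 9/12 = 3/4 kN
  R_B = -M₀/L = -9/12 = -3/4 kN
Load 2 — uniform load w=-13 kN/m over full span:
  R_A = wL/2 = (-13)·12/2 = -78 kN
  R_B = wL/2 = (-13)·12/2 = -78 kN
Superposition: R_A = -309/4 kN, R_B = -315/4 kN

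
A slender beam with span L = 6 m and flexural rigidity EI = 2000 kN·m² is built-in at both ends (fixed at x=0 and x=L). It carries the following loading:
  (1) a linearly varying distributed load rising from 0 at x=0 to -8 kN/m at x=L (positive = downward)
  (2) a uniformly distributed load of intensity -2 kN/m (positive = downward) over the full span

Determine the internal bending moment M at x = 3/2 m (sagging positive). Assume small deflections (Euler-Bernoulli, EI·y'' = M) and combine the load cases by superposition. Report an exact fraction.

Load 1 — triangular load w₀=-8 kN/m (0→w₀ over full span):
  M_1 = 3w₀Lx/20 - w₀L²/30 - w₀x³/(6L) = 3·(-8)·6·(3/2)/20 - (-8)·6²/30 - (-8)·(3/2)³/(6·6) = -9/20 kN·m
Load 2 — uniform load w=-2 kN/m over full span:
  M_2 = wLx/2 - wL²/12 - wx²/2 = (-2)·6·(3/2)/2 - (-2)·6²/12 - (-2)·(3/2)²/2 = -3/4 kN·m
Superposition: M = Σ M_i = -6/5 kN·m ≈ -1.200000 kN·m

M(3/2) = -6/5 kN·m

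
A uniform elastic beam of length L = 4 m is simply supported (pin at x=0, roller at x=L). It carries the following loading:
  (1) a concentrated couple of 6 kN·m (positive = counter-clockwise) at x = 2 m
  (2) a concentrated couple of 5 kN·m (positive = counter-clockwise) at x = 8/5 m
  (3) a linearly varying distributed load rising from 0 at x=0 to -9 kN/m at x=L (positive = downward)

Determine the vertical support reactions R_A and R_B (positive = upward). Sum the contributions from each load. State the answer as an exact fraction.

R_A = -13/4 kN, R_B = -59/4 kN

Load 1 — applied couple M₀=6 kN·m at a=2 m (b=L-a=2):
  R_A = M₀/L = 6/4 = 3/2 kN
  R_B = -M₀/L = -6/4 = -3/2 kN
Load 2 — applied couple M₀=5 kN·m at a=8/5 m (b=L-a=12/5):
  R_A = M₀/L = 5/4 kN
  R_B = -M₀/L = -5/4 kN
Load 3 — triangular load w₀=-9 kN/m (0→w₀ over full span):
  R_A = w₀L/6 = (-9)·4/6 = -6 kN
  R_B = w₀L/3 = (-9)·4/3 = -12 kN
Superposition: R_A = -13/4 kN, R_B = -59/4 kN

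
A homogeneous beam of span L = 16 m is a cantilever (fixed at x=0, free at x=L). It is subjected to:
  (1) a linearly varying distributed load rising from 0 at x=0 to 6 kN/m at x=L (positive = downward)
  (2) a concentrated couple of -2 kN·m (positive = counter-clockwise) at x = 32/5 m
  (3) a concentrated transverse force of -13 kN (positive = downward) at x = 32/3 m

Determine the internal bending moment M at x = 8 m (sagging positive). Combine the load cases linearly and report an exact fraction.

Load 1 — triangular load w₀=6 kN/m (0→w₀ over full span):
  M_1 = w₀Lx/2 - w₀L²/3 - w₀x³/(6L) = 6·16·8/2 - 6·16²/3 - 6·8³/(6·16) = -160 kN·m
Load 2 — applied couple M₀=-2 kN·m at a=32/5 m (b=L-a=48/5):
  M_2 = 0  [x>a] = 0 kN·m
Load 3 — point force P=-13 kN at a=32/3 m (b=L-a=16/3):
  M_3 = -P(a-x)  [x≤a] = -(-13)·((32/3)-8) = 104/3 kN·m
Superposition: M = Σ M_i = -376/3 kN·m ≈ -125.333333 kN·m

M(8) = -376/3 kN·m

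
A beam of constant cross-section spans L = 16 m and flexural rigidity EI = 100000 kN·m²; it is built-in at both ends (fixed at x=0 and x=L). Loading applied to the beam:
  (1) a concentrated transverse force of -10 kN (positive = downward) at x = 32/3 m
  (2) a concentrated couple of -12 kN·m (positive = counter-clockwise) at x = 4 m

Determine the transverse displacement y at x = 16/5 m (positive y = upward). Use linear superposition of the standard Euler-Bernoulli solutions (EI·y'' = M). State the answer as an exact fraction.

Load 1 — point force P=-10 kN at a=32/3 m (b=L-a=16/3):
  y_1 = -Pb²x²(3aL-(3a+b)x)/(6L³EI)  [x≤a] = -(-10)·(16/3)²·(16/5)²·(3·(32/3)·16-(3·(32/3)+(16/3))·(16/5))/(6·16³·100000) = 2944/6328125 m
Load 2 — applied couple M₀=-12 kN·m at a=4 m (b=L-a=12):
  y_2 = (R_Ax³/6 - M_Ax²/2)/EI  [x≤a] with R_A=-27/32, M_A=9/4 = ((-27/32)·(16/5)³/6 - (9/4)·(16/5)²/2)/100000 = -63/390625 m
Superposition: y = Σ y_i = 9617/31640625 m ≈ 0.000304 m

y(16/5) = 9617/31640625 m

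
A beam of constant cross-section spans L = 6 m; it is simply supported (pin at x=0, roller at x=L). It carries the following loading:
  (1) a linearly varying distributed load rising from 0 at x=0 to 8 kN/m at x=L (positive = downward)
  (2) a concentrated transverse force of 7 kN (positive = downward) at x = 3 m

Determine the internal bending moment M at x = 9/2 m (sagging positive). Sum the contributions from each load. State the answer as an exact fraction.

M(9/2) = 21 kN·m

Load 1 — triangular load w₀=8 kN/m (0→w₀ over full span):
  M_1 = w₀Lx/6 - w₀x³/(6L) = 8·6·(9/2)/6 - 8·(9/2)³/(6·6) = 63/4 kN·m
Load 2 — point force P=7 kN at a=3 m (b=L-a=3):
  M_2 = Pa(L-x)/L  [x>a] = 7·3·(6-(9/2))/6 = 21/4 kN·m
Superposition: M = Σ M_i = 21 kN·m ≈ 21.000000 kN·m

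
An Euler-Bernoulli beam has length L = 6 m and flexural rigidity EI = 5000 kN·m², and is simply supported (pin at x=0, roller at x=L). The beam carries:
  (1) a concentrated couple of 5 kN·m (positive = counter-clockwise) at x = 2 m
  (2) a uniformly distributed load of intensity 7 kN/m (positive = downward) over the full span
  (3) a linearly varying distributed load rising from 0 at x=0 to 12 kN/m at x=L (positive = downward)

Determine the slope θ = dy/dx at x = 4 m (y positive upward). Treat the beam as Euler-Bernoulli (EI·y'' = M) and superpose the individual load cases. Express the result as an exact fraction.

θ(4) = 397/37500 rad

Load 1 — applied couple M₀=5 kN·m at a=2 m (b=L-a=4):
  θ_1 = (M₀x²/(2L)-M₀(x-a)+C₁)/EI  [x>a] with C₁=M₀(3b²-L²)/(6L)=5/3 = (5·4²/(2·6)-5·(4-2)+(5/3))/5000 = -1/3000 rad
Load 2 — uniform load w=7 kN/m over full span:
  θ_2 = -w(L³-6Lx²+4x³)/(24EI) = -7·(6³-6·6·4²+4·4³)/(24·5000) = 91/15000 rad
Load 3 — triangular load w₀=12 kN/m (0→w₀ over full span):
  θ_3 = -w₀(7L⁴-30L²x²+15x⁴)/(360LEI) = -12·(7·6⁴-30·6²·4²+15·4⁴)/(360·6·5000) = 91/18750 rad
Superposition: θ = Σ θ_i = 397/37500 rad ≈ 0.010587 rad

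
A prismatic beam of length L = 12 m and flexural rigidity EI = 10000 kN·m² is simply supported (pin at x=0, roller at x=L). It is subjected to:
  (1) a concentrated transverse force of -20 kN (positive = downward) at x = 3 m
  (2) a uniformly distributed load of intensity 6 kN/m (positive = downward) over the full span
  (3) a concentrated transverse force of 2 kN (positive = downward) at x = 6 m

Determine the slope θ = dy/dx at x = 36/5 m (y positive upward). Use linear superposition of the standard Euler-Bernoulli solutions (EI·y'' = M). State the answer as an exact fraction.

θ(36/5) = 19863/2500000 rad

Load 1 — point force P=-20 kN at a=3 m (b=L-a=9):
  θ_1 = -Pa(2L²-6Lx+3x²+a²)/(6LEI)  [x>a] = -(-20)·3·(2·12²-6·12·(36/5)+3·(36/5)²+3²)/(6·12·10000) = -549/100000 rad
Load 2 — uniform load w=6 kN/m over full span:
  θ_2 = -w(L³-6Lx²+4x³)/(24EI) = -6·(12³-6·12·(36/5)²+4·(36/5)³)/(24·10000) = 999/78125 rad
Load 3 — point force P=2 kN at a=6 m (b=L-a=6):
  θ_3 = -Pa(2L²-6Lx+3x²+a²)/(6LEI)  [x>a] = -2·6·(2·12²-6·12·(36/5)+3·(36/5)²+6²)/(6·12·10000) = 81/125000 rad
Superposition: θ = Σ θ_i = 19863/2500000 rad ≈ 0.007945 rad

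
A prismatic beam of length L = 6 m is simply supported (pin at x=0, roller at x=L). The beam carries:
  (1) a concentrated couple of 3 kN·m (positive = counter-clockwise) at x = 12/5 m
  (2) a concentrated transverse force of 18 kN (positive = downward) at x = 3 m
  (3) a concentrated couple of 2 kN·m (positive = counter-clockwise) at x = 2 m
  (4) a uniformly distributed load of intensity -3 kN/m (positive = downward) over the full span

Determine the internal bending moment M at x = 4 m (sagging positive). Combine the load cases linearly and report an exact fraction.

Load 1 — applied couple M₀=3 kN·m at a=12/5 m (b=L-a=18/5):
  M_1 = M₀x/L - M₀  [x>a] = 3·4/6 - 3 = -1 kN·m
Load 2 — point force P=18 kN at a=3 m (b=L-a=3):
  M_2 = Pa(L-x)/L  [x>a] = 18·3·(6-4)/6 = 18 kN·m
Load 3 — applied couple M₀=2 kN·m at a=2 m (b=L-a=4):
  M_3 = M₀x/L - M₀  [x>a] = 2·4/6 - 2 = -2/3 kN·m
Load 4 — uniform load w=-3 kN/m over full span:
  M_4 = wx(L-x)/2 = (-3)·4·(6-4)/2 = -12 kN·m
Superposition: M = Σ M_i = 13/3 kN·m ≈ 4.333333 kN·m

M(4) = 13/3 kN·m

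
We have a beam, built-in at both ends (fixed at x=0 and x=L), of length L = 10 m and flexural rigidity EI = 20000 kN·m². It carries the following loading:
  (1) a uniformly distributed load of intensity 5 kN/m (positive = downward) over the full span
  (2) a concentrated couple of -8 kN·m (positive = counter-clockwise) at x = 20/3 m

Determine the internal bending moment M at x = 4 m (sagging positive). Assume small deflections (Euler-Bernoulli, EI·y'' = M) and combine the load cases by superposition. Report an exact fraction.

M(4) = 251/15 kN·m

Load 1 — uniform load w=5 kN/m over full span:
  M_1 = wLx/2 - wL²/12 - wx²/2 = 5·10·4/2 - 5·10²/12 - 5·4²/2 = 55/3 kN·m
Load 2 — applied couple M₀=-8 kN·m at a=20/3 m (b=L-a=10/3):
  M_2 = R_Ax - M_A  [x≤a] with R_A=-16/15, M_A=-8/3 = (-16/15)·4 - (-8/3) = -8/5 kN·m
Superposition: M = Σ M_i = 251/15 kN·m ≈ 16.733333 kN·m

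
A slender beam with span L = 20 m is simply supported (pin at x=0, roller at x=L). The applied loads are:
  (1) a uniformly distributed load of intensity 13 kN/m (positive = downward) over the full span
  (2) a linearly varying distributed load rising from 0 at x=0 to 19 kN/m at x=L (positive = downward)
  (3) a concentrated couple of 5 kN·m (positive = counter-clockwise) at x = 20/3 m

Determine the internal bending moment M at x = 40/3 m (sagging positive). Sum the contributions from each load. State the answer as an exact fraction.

Load 1 — uniform load w=13 kN/m over full span:
  M_1 = wx(L-x)/2 = 13·(40/3)·(20-(40/3))/2 = 5200/9 kN·m
Load 2 — triangular load w₀=19 kN/m (0→w₀ over full span):
  M_2 = w₀Lx/6 - w₀x³/(6L) = 19·20·(40/3)/6 - 19·(40/3)³/(6·20) = 38000/81 kN·m
Load 3 — applied couple M₀=5 kN·m at a=20/3 m (b=L-a=40/3):
  M_3 = M₀x/L - M₀  [x>a] = 5·(40/3)/20 - 5 = -5/3 kN·m
Superposition: M = Σ M_i = 84665/81 kN·m ≈ 1045.246914 kN·m

M(40/3) = 84665/81 kN·m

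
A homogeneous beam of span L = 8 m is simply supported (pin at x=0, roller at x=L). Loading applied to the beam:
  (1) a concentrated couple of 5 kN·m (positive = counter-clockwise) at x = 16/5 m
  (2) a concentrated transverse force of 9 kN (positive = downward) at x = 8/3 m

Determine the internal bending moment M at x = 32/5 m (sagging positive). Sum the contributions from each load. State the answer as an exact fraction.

Load 1 — applied couple M₀=5 kN·m at a=16/5 m (b=L-a=24/5):
  M_1 = M₀x/L - M₀  [x>a] = 5·(32/5)/8 - 5 = -1 kN·m
Load 2 — point force P=9 kN at a=8/3 m (b=L-a=16/3):
  M_2 = Pa(L-x)/L  [x>a] = 9·(8/3)·(8-(32/5))/8 = 24/5 kN·m
Superposition: M = Σ M_i = 19/5 kN·m ≈ 3.800000 kN·m

M(32/5) = 19/5 kN·m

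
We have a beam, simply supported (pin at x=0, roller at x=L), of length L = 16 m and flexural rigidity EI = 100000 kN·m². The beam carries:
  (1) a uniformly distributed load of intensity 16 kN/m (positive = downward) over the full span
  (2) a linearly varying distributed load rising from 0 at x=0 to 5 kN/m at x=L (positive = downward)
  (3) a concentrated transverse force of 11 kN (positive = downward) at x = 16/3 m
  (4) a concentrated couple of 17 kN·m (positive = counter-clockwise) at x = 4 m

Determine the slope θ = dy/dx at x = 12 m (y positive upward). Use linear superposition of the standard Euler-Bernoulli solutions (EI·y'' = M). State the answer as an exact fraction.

Load 1 — uniform load w=16 kN/m over full span:
  θ_1 = -w(L³-6Lx²+4x³)/(24EI) = -16·(16³-6·16·12²+4·12³)/(24·100000) = 176/9375 rad
Load 2 — triangular load w₀=5 kN/m (0→w₀ over full span):
  θ_2 = -w₀(7L⁴-30L²x²+15x⁴)/(360LEI) = -5·(7·16⁴-30·16²·12²+15·12⁴)/(360·16·100000) = 1313/450000 rad
Load 3 — point force P=11 kN at a=16/3 m (b=L-a=32/3):
  θ_3 = -Pa(2L²-6Lx+3x²+a²)/(6LEI)  [x>a] = -11·(16/3)·(2·16²-6·16·12+3·12²+(16/3)²)/(6·16·100000) = 1111/1012500 rad
Load 4 — applied couple M₀=17 kN·m at a=4 m (b=L-a=12):
  θ_4 = (M₀x²/(2L)-M₀(x-a)+C₁)/EI  [x>a] with C₁=M₀(3b²-L²)/(6L)=187/6 = (17·12²/(2·16)-17·(12-4)+(187/6))/100000 = -17/60000 rad
Superposition: θ = Σ θ_i = 182291/8100000 rad ≈ 0.022505 rad

θ(12) = 182291/8100000 rad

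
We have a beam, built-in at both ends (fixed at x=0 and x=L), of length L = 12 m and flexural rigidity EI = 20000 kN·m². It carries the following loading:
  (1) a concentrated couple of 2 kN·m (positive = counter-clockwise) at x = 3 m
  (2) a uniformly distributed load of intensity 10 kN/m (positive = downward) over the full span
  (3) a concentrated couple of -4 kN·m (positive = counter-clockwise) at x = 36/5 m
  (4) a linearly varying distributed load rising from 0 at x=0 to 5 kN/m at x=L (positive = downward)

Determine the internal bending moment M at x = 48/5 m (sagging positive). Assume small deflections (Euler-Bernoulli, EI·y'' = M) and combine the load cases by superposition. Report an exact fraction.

M(48/5) = -2993/1000 kN·m

Load 1 — applied couple M₀=2 kN·m at a=3 m (b=L-a=9):
  M_1 = R_Ax - M_A - M₀  [x>a] with R_A=3/16, M_A=-3/8 = (3/16)·(48/5) - (-3/8) - 2 = 7/40 kN·m
Load 2 — uniform load w=10 kN/m over full span:
  M_2 = wLx/2 - wL²/12 - wx²/2 = 10·12·(48/5)/2 - 10·12²/12 - 10·(48/5)²/2 = -24/5 kN·m
Load 3 — applied couple M₀=-4 kN·m at a=36/5 m (b=L-a=24/5):
  M_3 = R_Ax - M_A - M₀  [x>a] with R_A=-12/25, M_A=-32/25 = (-12/25)·(48/5) - (-32/25) - (-4) = 84/125 kN·m
Load 4 — triangular load w₀=5 kN/m (0→w₀ over full span):
  M_4 = 3w₀Lx/20 - w₀L²/30 - w₀x³/(6L) = 3·5·12·(48/5)/20 - 5·12²/30 - 5·(48/5)³/(6·12) = 24/25 kN·m
Superposition: M = Σ M_i = -2993/1000 kN·m ≈ -2.993000 kN·m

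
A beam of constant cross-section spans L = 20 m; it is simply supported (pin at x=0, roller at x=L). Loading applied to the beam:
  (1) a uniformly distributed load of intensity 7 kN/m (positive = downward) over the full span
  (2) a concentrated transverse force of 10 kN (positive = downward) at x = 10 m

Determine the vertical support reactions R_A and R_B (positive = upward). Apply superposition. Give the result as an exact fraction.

Load 1 — uniform load w=7 kN/m over full span:
  R_A = wL/2 = 7·20/2 = 70 kN
  R_B = wL/2 = 7·20/2 = 70 kN
Load 2 — point force P=10 kN at a=10 m (b=L-a=10):
  R_A = Pb/L = 10·10/20 = 5 kN
  R_B = Pa/L = 10·10/20 = 5 kN
Superposition: R_A = 75 kN, R_B = 75 kN

R_A = 75 kN, R_B = 75 kN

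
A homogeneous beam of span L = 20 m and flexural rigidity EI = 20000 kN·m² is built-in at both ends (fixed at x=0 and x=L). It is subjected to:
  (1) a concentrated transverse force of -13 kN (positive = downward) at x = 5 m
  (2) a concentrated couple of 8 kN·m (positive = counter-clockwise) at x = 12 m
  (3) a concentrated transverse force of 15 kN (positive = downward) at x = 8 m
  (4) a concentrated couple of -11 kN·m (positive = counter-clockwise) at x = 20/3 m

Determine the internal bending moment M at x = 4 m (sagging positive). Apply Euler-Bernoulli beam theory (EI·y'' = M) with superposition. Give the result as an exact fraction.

Load 1 — point force P=-13 kN at a=5 m (b=L-a=15):
  M_1 = Pb²(3a+b)x/L³ - Pab²/L²  [x≤a] = (-13)·15²·(3·5+15)·4/20³ - (-13)·5·15²/20² = -117/16 kN·m
Load 2 — applied couple M₀=8 kN·m at a=12 m (b=L-a=8):
  M_2 = R_Ax - M_A  [x≤a] with R_A=72/125, M_A=64/25 = (72/125)·4 - (64/25) = -32/125 kN·m
Load 3 — point force P=15 kN at a=8 m (b=L-a=12):
  M_3 = Pb²(3a+b)x/L³ - Pab²/L²  [x≤a] = 15·12²·(3·8+12)·4/20³ - 15·8·12²/20² = -108/25 kN·m
Load 4 — applied couple M₀=-11 kN·m at a=20/3 m (b=L-a=40/3):
  M_4 = R_Ax - M_A  [x≤a] with R_A=-11/15, M_A=0 = (-11/15)·4 - 0 = -44/15 kN·m
Superposition: M = Σ M_i = -88931/6000 kN·m ≈ -14.821833 kN·m

M(4) = -88931/6000 kN·m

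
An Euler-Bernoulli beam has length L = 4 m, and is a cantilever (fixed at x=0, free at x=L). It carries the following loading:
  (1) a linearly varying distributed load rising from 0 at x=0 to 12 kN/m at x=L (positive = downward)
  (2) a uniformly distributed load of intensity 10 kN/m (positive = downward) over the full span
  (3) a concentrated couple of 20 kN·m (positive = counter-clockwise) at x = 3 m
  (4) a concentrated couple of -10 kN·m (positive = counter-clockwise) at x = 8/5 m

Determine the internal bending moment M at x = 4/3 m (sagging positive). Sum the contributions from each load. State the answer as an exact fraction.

M(4/3) = -1586/27 kN·m

Load 1 — triangular load w₀=12 kN/m (0→w₀ over full span):
  M_1 = w₀Lx/2 - w₀L²/3 - w₀x³/(6L) = 12·4·(4/3)/2 - 12·4²/3 - 12·(4/3)³/(6·4) = -896/27 kN·m
Load 2 — uniform load w=10 kN/m over full span:
  M_2 = -w(L-x)²/2 = -10·(4-(4/3))²/2 = -320/9 kN·m
Load 3 — applied couple M₀=20 kN·m at a=3 m (b=L-a=1):
  M_3 = M₀  [x≤a] = 20 = 20 kN·m
Load 4 — applied couple M₀=-10 kN·m at a=8/5 m (b=L-a=12/5):
  M_4 = M₀  [x≤a] = (-10) = -10 kN·m
Superposition: M = Σ M_i = -1586/27 kN·m ≈ -58.740741 kN·m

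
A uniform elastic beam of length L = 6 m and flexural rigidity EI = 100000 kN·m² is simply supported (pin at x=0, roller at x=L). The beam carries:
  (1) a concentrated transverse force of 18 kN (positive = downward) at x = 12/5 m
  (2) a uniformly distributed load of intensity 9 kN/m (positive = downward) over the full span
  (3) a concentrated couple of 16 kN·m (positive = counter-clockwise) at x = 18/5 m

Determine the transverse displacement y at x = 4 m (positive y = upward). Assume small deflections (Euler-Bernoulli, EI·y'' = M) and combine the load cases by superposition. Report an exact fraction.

Load 1 — point force P=18 kN at a=12/5 m (b=L-a=18/5):
  y_1 = -Pa(L-x)(2Lx-a²-x²)/(6LEI)  [x>a] = -18·(12/5)·(6-4)·(2·6·4-(12/5)²-4²)/(6·6·100000) = -246/390625 m
Load 2 — uniform load w=9 kN/m over full span:
  y_2 = -wx(L³-2Lx²+x³)/(24EI) = -9·4·(6³-2·6·4²+4³)/(24·100000) = -33/25000 m
Load 3 — applied couple M₀=16 kN·m at a=18/5 m (b=L-a=12/5):
  y_3 = (M₀x³/(6L)-M₀(x-a)²/2+C₁x)/EI  [x>a] with C₁=M₀(3b²-L²)/(6L)=-208/25 = (16·4³/(6·6)-16·(4-(18/5))²/2+(-208/25)·4)/100000 = -43/703125 m
Superposition: y = Σ y_i = -56557/28125000 m ≈ -0.002011 m

y(4) = -56557/28125000 m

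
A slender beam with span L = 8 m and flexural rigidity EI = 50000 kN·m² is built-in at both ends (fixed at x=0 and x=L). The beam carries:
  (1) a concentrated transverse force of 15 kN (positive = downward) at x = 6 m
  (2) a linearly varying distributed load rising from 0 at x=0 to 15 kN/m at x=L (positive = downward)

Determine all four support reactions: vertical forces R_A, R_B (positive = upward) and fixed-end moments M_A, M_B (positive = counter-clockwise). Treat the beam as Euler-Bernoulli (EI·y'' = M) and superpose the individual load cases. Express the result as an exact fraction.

R_A = 651/32 kN, M_A = 301/8 kN·m, R_B = 1749/32 kN, M_B = -519/8 kN·m

Load 1 — point force P=15 kN at a=6 m (b=L-a=2):
  R_A = Pb²(3a+b)/L³ = 15·2²·(3·6+2)/8³ = 75/32 kN
  M_A = Pab²/L² = 15·6·2²/8² = 45/8 kN·m
  R_B = Pa²(a+3b)/L³ = 15·6²·(6+3·2)/8³ = 405/32 kN
  M_B = -Pa²b/L² = -15·6²·2/8² = -135/8 kN·m
Load 2 — triangular load w₀=15 kN/m (0→w₀ over full span):
  R_A = 3w₀L/20 = 3·15·8/20 = 18 kN
  M_A = w₀L²/30 = 15·8²/30 = 32 kN·m
  R_B = 7w₀L/20 = 7·15·8/20 = 42 kN
  M_B = -w₀L²/20 = -15·8²/20 = -48 kN·m
Superposition: R_A = 651/32 kN, M_A = 301/8 kN·m, R_B = 1749/32 kN, M_B = -519/8 kN·m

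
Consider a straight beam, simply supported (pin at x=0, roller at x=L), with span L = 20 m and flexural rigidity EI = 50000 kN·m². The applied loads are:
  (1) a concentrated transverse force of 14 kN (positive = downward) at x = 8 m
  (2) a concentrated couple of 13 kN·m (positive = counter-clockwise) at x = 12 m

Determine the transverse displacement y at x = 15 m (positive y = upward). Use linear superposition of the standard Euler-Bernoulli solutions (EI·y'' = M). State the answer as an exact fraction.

y(15) = -35573/1200000 m

Load 1 — point force P=14 kN at a=8 m (b=L-a=12):
  y_1 = -Pa(L-x)(2Lx-a²-x²)/(6LEI)  [x>a] = -14·8·(20-15)·(2·20·15-8²-15²)/(6·20·50000) = -2177/75000 m
Load 2 — applied couple M₀=13 kN·m at a=12 m (b=L-a=8):
  y_2 = (M₀x³/(6L)-M₀(x-a)²/2+C₁x)/EI  [x>a] with C₁=M₀(3b²-L²)/(6L)=-338/15 = (13·15³/(6·20)-13·(15-12)²/2+(-338/15)·15)/50000 = -247/400000 m
Superposition: y = Σ y_i = -35573/1200000 m ≈ -0.029644 m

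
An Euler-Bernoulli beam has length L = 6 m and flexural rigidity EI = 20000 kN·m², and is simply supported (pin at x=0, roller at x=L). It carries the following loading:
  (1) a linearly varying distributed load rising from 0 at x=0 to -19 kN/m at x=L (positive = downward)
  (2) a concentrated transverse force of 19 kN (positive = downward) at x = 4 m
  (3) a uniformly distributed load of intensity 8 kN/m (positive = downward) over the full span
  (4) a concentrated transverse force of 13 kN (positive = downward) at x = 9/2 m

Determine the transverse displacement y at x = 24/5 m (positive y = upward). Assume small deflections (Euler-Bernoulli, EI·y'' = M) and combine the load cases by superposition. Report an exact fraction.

y(24/5) = -41272823/15000000000 m

Load 1 — triangular load w₀=-19 kN/m (0→w₀ over full span):
  y_1 = -w₀x(7L⁴-10L²x²+3x⁴)/(360LEI) = -(-19)·(24/5)·(7·6⁴-10·6²·(24/5)²+3·(24/5)⁴)/(360·6·20000) = 195453/39062500 m
Load 2 — point force P=19 kN at a=4 m (b=L-a=2):
  y_2 = -Pa(L-x)(2Lx-a²-x²)/(6LEI)  [x>a] = -19·4·(6-(24/5))·(2·6·(24/5)-4²-(24/5)²)/(6·6·20000) = -551/234375 m
Load 3 — uniform load w=8 kN/m over full span:
  y_3 = -wx(L³-2Lx²+x³)/(24EI) = -8·(24/5)·(6³-2·6·(24/5)²+(24/5)³)/(24·20000) = -1566/390625 m
Load 4 — point force P=13 kN at a=9/2 m (b=L-a=3/2):
  y_4 = -Pa(L-x)(2Lx-a²-x²)/(6LEI)  [x>a] = -13·(9/2)·(6-(24/5))·(2·6·(24/5)-(9/2)²-(24/5)²)/(6·6·20000) = -55809/40000000 m
Superposition: y = Σ y_i = -41272823/15000000000 m ≈ -0.002752 m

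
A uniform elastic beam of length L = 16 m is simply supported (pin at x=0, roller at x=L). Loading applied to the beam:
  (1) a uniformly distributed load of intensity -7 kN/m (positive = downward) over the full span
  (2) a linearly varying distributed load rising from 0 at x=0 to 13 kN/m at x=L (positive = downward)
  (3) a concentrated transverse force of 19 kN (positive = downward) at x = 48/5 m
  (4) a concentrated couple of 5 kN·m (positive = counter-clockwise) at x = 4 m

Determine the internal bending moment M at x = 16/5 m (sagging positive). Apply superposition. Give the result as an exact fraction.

M(16/5) = -1443/125 kN·m

Load 1 — uniform load w=-7 kN/m over full span:
  M_1 = wx(L-x)/2 = (-7)·(16/5)·(16-(16/5))/2 = -3584/25 kN·m
Load 2 — triangular load w₀=13 kN/m (0→w₀ over full span):
  M_2 = w₀Lx/6 - w₀x³/(6L) = 13·16·(16/5)/6 - 13·(16/5)³/(6·16) = 13312/125 kN·m
Load 3 — point force P=19 kN at a=48/5 m (b=L-a=32/5):
  M_3 = Pbx/L  [x≤a] = 19·(32/5)·(16/5)/16 = 608/25 kN·m
Load 4 — applied couple M₀=5 kN·m at a=4 m (b=L-a=12):
  M_4 = M₀x/L  [x≤a] = 5·(16/5)/16 = 1 kN·m
Superposition: M = Σ M_i = -1443/125 kN·m ≈ -11.544000 kN·m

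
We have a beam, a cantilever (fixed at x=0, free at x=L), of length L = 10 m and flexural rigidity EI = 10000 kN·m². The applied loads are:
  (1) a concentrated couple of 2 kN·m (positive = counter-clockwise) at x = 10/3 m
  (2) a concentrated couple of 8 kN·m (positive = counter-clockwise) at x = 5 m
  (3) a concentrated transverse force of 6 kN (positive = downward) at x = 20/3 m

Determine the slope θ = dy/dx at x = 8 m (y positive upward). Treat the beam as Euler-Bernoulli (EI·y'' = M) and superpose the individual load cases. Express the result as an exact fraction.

Load 1 — applied couple M₀=2 kN·m at a=10/3 m (b=L-a=20/3):
  θ_1 = M₀a/EI  [x>a] = 2·(10/3)/10000 = 1/1500 rad
Load 2 — applied couple M₀=8 kN·m at a=5 m (b=L-a=5):
  θ_2 = M₀a/EI  [x>a] = 8·5/10000 = 1/250 rad
Load 3 — point force P=6 kN at a=20/3 m (b=L-a=10/3):
  θ_3 = -Pa²/(2EI)  [x>a] = -6·(20/3)²/(2·10000) = -1/75 rad
Superposition: θ = Σ θ_i = -13/1500 rad ≈ -0.008667 rad

θ(8) = -13/1500 rad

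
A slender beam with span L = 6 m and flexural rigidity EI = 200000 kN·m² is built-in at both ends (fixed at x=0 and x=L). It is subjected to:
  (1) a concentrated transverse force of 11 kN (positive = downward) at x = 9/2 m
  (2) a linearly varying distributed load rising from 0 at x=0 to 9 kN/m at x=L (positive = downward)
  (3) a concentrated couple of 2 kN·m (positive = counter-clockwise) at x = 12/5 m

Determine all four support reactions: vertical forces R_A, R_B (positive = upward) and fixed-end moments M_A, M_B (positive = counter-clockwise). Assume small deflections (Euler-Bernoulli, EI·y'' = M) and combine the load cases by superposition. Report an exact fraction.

Load 1 — point force P=11 kN at a=9/2 m (b=L-a=3/2):
  R_A = Pb²(3a+b)/L³ = 11·(3/2)²·(3·(9/2)+(3/2))/6³ = 55/32 kN
  M_A = Pab²/L² = 11·(9/2)·(3/2)²/6² = 99/32 kN·m
  R_B = Pa²(a+3b)/L³ = 11·(9/2)²·((9/2)+3·(3/2))/6³ = 297/32 kN
  M_B = -Pa²b/L² = -11·(9/2)²·(3/2)/6² = -297/32 kN·m
Load 2 — triangular load w₀=9 kN/m (0→w₀ over full span):
  R_A = 3w₀L/20 = 3·9·6/20 = 81/10 kN
  M_A = w₀L²/30 = 9·6²/30 = 54/5 kN·m
  R_B = 7w₀L/20 = 7·9·6/20 = 189/10 kN
  M_B = -w₀L²/20 = -9·6²/20 = -81/5 kN·m
Load 3 — applied couple M₀=2 kN·m at a=12/5 m (b=L-a=18/5):
  R_A = 6M₀ab/L³ = 6·2·(12/5)·(18/5)/6³ = 12/25 kN
  M_A = M₀b(2a-b)/L² = 2·(18/5)·(2·(12/5)-(18/5))/6² = 6/25 kN·m
  R_B = -6M₀ab/L³ = -6·2·(12/5)·(18/5)/6³ = -12/25 kN
  M_B = M₀a(2b-a)/L² = 2·(12/5)·(2·(18/5)-(12/5))/6² = 16/25 kN·m
Superposition: R_A = 8239/800 kN, M_A = 11307/800 kN·m, R_B = 22161/800 kN, M_B = -19873/800 kN·m

R_A = 8239/800 kN, M_A = 11307/800 kN·m, R_B = 22161/800 kN, M_B = -19873/800 kN·m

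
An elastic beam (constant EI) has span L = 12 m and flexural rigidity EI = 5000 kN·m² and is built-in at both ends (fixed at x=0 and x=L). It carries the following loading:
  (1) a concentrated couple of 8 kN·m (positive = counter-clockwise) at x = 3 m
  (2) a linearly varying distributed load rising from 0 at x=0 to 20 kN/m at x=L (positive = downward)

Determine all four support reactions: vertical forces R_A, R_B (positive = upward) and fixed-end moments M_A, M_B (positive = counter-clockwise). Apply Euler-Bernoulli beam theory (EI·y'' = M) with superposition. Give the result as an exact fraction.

Load 1 — applied couple M₀=8 kN·m at a=3 m (b=L-a=9):
  R_A = 6M₀ab/L³ = 6·8·3·9/12³ = 3/4 kN
  M_A = M₀b(2a-b)/L² = 8·9·(2·3-9)/12² = -3/2 kN·m
  R_B = -6M₀ab/L³ = -6·8·3·9/12³ = -3/4 kN
  M_B = M₀a(2b-a)/L² = 8·3·(2·9-3)/12² = 5/2 kN·m
Load 2 — triangular load w₀=20 kN/m (0→w₀ over full span):
  R_A = 3w₀L/20 = 3·20·12/20 = 36 kN
  M_A = w₀L²/30 = 20·12²/30 = 96 kN·m
  R_B = 7w₀L/20 = 7·20·12/20 = 84 kN
  M_B = -w₀L²/20 = -20·12²/20 = -144 kN·m
Superposition: R_A = 147/4 kN, M_A = 189/2 kN·m, R_B = 333/4 kN, M_B = -283/2 kN·m

R_A = 147/4 kN, M_A = 189/2 kN·m, R_B = 333/4 kN, M_B = -283/2 kN·m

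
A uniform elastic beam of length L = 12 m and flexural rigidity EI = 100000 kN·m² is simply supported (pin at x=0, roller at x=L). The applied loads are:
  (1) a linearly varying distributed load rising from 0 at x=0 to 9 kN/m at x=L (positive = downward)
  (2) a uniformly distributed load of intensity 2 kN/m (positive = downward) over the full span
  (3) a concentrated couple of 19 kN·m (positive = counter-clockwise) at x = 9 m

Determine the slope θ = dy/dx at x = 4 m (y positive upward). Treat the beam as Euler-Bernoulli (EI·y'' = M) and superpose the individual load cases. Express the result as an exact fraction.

Load 1 — triangular load w₀=9 kN/m (0→w₀ over full span):
  θ_1 = -w₀(7L⁴-30L²x²+15x⁴)/(360LEI) = -9·(7·12⁴-30·12²·4²+15·4⁴)/(360·12·100000) = -26/15625 rad
Load 2 — uniform load w=2 kN/m over full span:
  θ_2 = -w(L³-6Lx²+4x³)/(24EI) = -2·(12³-6·12·4²+4·4³)/(24·100000) = -13/18750 rad
Load 3 — applied couple M₀=19 kN·m at a=9 m (b=L-a=3):
  θ_3 = (M₀x²/(2L)+C₁)/EI  [x≤a] with C₁=M₀(3b²-L²)/(6L)=-247/8 = (19·4²/(2·12)+(-247/8))/100000 = -437/2400000 rad
Superposition: θ = Σ θ_i = -30473/12000000 rad ≈ -0.002539 rad

θ(4) = -30473/12000000 rad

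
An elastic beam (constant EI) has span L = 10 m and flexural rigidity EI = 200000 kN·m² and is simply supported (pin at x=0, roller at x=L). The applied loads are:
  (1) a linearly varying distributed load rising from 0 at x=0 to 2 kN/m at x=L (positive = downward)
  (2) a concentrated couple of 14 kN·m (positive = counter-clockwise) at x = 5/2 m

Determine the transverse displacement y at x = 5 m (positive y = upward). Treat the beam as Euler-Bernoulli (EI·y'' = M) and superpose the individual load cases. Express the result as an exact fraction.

Load 1 — triangular load w₀=2 kN/m (0→w₀ over full span):
  y_1 = -w₀x(7L⁴-10L²x²+3x⁴)/(360LEI) = -2·5·(7·10⁴-10·10²·5²+3·5⁴)/(360·10·200000) = -1/1536 m
Load 2 — applied couple M₀=14 kN·m at a=5/2 m (b=L-a=15/2):
  y_2 = (M₀x³/(6L)-M₀(x-a)²/2+C₁x)/EI  [x>a] with C₁=M₀(3b²-L²)/(6L)=385/24 = (14·5³/(6·10)-14·(5-(5/2))²/2+(385/24)·5)/200000 = 21/64000 m
Superposition: y = Σ y_i = -31/96000 m ≈ -0.000323 m

y(5) = -31/96000 m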